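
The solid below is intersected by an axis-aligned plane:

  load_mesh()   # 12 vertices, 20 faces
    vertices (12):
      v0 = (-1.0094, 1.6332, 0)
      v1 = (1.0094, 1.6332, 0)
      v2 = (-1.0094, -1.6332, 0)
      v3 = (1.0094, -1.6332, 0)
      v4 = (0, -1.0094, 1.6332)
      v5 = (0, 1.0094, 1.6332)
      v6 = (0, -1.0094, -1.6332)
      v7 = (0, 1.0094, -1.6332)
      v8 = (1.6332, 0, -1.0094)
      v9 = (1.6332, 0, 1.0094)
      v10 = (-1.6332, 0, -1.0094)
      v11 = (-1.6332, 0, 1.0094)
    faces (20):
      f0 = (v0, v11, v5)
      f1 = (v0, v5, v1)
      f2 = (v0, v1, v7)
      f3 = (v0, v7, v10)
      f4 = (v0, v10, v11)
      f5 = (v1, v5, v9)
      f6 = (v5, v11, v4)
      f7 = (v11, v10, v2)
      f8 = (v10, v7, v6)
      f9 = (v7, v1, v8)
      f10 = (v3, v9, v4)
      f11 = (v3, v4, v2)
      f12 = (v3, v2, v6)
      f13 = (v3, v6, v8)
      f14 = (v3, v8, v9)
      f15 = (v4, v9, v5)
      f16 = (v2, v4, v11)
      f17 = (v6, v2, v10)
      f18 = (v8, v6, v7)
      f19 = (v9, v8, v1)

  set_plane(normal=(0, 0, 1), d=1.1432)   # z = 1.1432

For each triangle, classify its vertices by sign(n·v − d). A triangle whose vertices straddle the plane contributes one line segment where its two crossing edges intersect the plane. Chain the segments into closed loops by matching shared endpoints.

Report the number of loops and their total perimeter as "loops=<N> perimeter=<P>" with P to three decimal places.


loops=1 perimeter=7.621

Straddling triangles (8 of 20):
  (v0,v11,v5) [--+] → (-1.28289, 0.216508, 1.1432)–(-0.302845, 1.19656, 1.1432)  len=1.3860
  (v0,v5,v1) [-+-] → (-0.302845, 1.19656, 1.1432)–(0.302845, 1.19656, 1.1432)  len=0.6057
  (v1,v5,v9) [-+-] → (0.302845, 1.19656, 1.1432)–(1.28289, 0.216508, 1.1432)  len=1.3860
  (v5,v11,v4) [+-+] → (-1.28289, 0.216508, 1.1432)–(-1.28289, -0.216508, 1.1432)  len=0.4330
  (v3,v9,v4) [--+] → (1.28289, -0.216508, 1.1432)–(0.302845, -1.19656, 1.1432)  len=1.3860
  (v3,v4,v2) [-+-] → (0.302845, -1.19656, 1.1432)–(-0.302845, -1.19656, 1.1432)  len=0.6057
  (v4,v9,v5) [+-+] → (1.28289, -0.216508, 1.1432)–(1.28289, 0.216508, 1.1432)  len=0.4330
  (v2,v4,v11) [-+-] → (-0.302845, -1.19656, 1.1432)–(-1.28289, -0.216508, 1.1432)  len=1.3860

Chained into 1 loop(s):
  loop 1: 8 segments, perimeter = 7.6214
Total perimeter = 7.621


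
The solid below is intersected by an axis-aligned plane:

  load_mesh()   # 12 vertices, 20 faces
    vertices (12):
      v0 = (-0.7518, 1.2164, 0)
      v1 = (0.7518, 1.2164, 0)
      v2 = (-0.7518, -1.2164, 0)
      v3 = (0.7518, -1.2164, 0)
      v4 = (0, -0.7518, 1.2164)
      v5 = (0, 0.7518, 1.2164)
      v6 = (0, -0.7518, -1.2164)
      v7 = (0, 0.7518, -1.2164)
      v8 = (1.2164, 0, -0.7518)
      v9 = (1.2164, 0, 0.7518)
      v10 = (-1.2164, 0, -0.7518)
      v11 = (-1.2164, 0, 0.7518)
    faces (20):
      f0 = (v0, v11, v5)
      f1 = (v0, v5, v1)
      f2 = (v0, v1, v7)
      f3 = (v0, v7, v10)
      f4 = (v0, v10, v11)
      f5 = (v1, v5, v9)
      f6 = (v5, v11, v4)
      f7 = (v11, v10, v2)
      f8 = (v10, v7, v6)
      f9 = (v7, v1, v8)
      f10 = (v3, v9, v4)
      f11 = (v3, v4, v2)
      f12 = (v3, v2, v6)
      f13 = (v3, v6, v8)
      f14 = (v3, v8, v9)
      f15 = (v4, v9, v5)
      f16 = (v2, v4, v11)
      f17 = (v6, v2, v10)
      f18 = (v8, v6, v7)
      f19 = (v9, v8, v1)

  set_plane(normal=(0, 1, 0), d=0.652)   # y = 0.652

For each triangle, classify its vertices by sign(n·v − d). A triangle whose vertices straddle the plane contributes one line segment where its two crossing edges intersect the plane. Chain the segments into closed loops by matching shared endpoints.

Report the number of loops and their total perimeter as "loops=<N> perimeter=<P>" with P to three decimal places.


loops=1 perimeter=6.646

Straddling triangles (10 of 20):
  (v0,v11,v5) [+-+] → (-0.967371, 0.652, 0.348829)–(-0.161475, 0.652, 1.15473)  len=1.1397
  (v0,v7,v10) [++-] → (-0.161475, 0.652, -1.15473)–(-0.967371, 0.652, -0.348829)  len=1.1397
  (v0,v10,v11) [+--] → (-0.967371, 0.652, -0.348829)–(-0.967371, 0.652, 0.348829)  len=0.6977
  (v1,v5,v9) [++-] → (0.161475, 0.652, 1.15473)–(0.967371, 0.652, 0.348829)  len=1.1397
  (v5,v11,v4) [+--] → (-0.161475, 0.652, 1.15473)–(0, 0.652, 1.2164)  len=0.1729
  (v10,v7,v6) [-+-] → (-0.161475, 0.652, -1.15473)–(0, 0.652, -1.2164)  len=0.1729
  (v7,v1,v8) [++-] → (0.967371, 0.652, -0.348829)–(0.161475, 0.652, -1.15473)  len=1.1397
  (v4,v9,v5) [--+] → (0.161475, 0.652, 1.15473)–(0, 0.652, 1.2164)  len=0.1729
  (v8,v6,v7) [--+] → (0, 0.652, -1.2164)–(0.161475, 0.652, -1.15473)  len=0.1729
  (v9,v8,v1) [--+] → (0.967371, 0.652, -0.348829)–(0.967371, 0.652, 0.348829)  len=0.6977

Chained into 1 loop(s):
  loop 1: 10 segments, perimeter = 6.6456
Total perimeter = 6.646


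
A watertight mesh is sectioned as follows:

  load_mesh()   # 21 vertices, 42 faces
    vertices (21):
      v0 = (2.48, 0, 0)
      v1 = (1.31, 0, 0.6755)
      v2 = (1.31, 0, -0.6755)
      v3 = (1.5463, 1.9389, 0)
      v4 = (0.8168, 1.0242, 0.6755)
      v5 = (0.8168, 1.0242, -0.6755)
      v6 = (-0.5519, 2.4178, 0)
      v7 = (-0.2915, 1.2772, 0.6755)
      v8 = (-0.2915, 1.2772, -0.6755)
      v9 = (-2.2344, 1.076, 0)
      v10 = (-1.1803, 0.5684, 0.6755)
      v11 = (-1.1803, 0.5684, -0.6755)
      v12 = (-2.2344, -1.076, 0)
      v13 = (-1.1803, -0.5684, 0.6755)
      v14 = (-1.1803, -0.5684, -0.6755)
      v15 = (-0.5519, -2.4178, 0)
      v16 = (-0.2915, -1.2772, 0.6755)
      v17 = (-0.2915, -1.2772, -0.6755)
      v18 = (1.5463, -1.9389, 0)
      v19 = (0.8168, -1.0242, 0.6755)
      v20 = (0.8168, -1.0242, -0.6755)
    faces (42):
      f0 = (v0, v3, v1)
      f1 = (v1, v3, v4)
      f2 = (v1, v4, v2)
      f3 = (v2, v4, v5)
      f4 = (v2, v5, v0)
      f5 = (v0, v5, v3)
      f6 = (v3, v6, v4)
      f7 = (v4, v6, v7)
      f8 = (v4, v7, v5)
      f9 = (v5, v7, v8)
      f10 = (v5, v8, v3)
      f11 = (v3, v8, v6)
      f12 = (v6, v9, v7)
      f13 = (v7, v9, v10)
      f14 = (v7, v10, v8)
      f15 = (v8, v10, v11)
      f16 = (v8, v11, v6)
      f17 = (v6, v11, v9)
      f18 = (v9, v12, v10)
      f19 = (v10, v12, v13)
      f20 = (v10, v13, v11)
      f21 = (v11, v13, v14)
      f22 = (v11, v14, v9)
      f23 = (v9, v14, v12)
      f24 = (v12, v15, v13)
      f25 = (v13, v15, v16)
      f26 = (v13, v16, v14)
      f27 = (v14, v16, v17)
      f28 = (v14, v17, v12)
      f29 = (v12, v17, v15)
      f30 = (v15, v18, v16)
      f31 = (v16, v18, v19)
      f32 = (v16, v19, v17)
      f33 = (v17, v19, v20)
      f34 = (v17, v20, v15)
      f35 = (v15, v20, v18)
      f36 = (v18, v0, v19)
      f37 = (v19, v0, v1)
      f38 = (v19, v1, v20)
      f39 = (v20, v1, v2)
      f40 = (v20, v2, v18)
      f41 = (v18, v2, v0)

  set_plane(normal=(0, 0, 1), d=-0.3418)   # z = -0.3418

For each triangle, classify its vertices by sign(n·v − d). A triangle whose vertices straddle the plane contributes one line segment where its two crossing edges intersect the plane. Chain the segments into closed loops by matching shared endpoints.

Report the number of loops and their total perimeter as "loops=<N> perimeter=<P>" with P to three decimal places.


Straddling triangles (28 of 42):
  (v1,v4,v2) [++-] → (1.18818, 0.25298, -0.3418)–(1.31, 0, -0.3418)  len=0.2808
  (v2,v4,v5) [-+-] → (1.18818, 0.25298, -0.3418)–(0.8168, 1.0242, -0.3418)  len=0.8560
  (v2,v5,v0) [--+] → (1.63843, 0.518241, -0.3418)–(1.88799, 0, -0.3418)  len=0.5752
  (v0,v5,v3) [+-+] → (1.63843, 0.518241, -0.3418)–(1.17718, 1.47607, -0.3418)  len=1.0631
  (v4,v7,v5) [++-] → (0.543047, 1.08669, -0.3418)–(0.8168, 1.0242, -0.3418)  len=0.2808
  (v5,v7,v8) [-+-] → (0.543047, 1.08669, -0.3418)–(-0.2915, 1.2772, -0.3418)  len=0.8560
  (v5,v8,v3) [--+] → (0.616381, 1.60408, -0.3418)–(1.17718, 1.47607, -0.3418)  len=0.5752
  (v3,v8,v6) [+-+] → (0.616381, 1.60408, -0.3418)–(-0.420139, 1.84066, -0.3418)  len=1.0632
  (v7,v10,v8) [++-] → (-0.511036, 1.10212, -0.3418)–(-0.2915, 1.2772, -0.3418)  len=0.2808
  (v8,v10,v11) [-+-] → (-0.511036, 1.10212, -0.3418)–(-1.1803, 0.5684, -0.3418)  len=0.8560
  (v8,v11,v6) [--+] → (-0.869868, 1.48201, -0.3418)–(-0.420139, 1.84066, -0.3418)  len=0.5752
  (v6,v11,v9) [+-+] → (-0.869868, 1.48201, -0.3418)–(-1.70103, 0.819157, -0.3418)  len=1.0631
  (v10,v13,v11) [++-] → (-1.1803, 0.287608, -0.3418)–(-1.1803, 0.5684, -0.3418)  len=0.2808
  (v11,v13,v14) [-+-] → (-1.1803, 0.287608, -0.3418)–(-1.1803, -0.5684, -0.3418)  len=0.8560
  (v11,v14,v9) [--+] → (-1.70103, 0.243941, -0.3418)–(-1.70103, 0.819157, -0.3418)  len=0.5752
  (v9,v14,v12) [+-+] → (-1.70103, 0.243941, -0.3418)–(-1.70103, -0.819157, -0.3418)  len=1.0631
  (v13,v16,v14) [++-] → (-0.960764, -0.743475, -0.3418)–(-1.1803, -0.5684, -0.3418)  len=0.2808
  (v14,v16,v17) [-+-] → (-0.960764, -0.743475, -0.3418)–(-0.2915, -1.2772, -0.3418)  len=0.8560
  (v14,v17,v12) [--+] → (-1.2513, -1.17781, -0.3418)–(-1.70103, -0.819157, -0.3418)  len=0.5752
  (v12,v17,v15) [+-+] → (-1.2513, -1.17781, -0.3418)–(-0.420139, -1.84066, -0.3418)  len=1.0631
  (v16,v19,v17) [++-] → (-0.0177474, -1.21471, -0.3418)–(-0.2915, -1.2772, -0.3418)  len=0.2808
  (v17,v19,v20) [-+-] → (-0.0177474, -1.21471, -0.3418)–(0.8168, -1.0242, -0.3418)  len=0.8560
  (v17,v20,v15) [--+] → (0.140656, -1.71264, -0.3418)–(-0.420139, -1.84066, -0.3418)  len=0.5752
  (v15,v20,v18) [+-+] → (0.140656, -1.71264, -0.3418)–(1.17718, -1.47607, -0.3418)  len=1.0632
  (v19,v1,v20) [++-] → (0.938621, -0.77122, -0.3418)–(0.8168, -1.0242, -0.3418)  len=0.2808
  (v20,v1,v2) [-+-] → (0.938621, -0.77122, -0.3418)–(1.31, 0, -0.3418)  len=0.8560
  (v20,v2,v18) [--+] → (1.42673, -0.957825, -0.3418)–(1.17718, -1.47607, -0.3418)  len=0.5752
  (v18,v2,v0) [+-+] → (1.42673, -0.957825, -0.3418)–(1.88799, 0, -0.3418)  len=1.0631

Chained into 2 loop(s):
  loop 1: 14 segments, perimeter = 7.9576
  loop 2: 14 segments, perimeter = 11.4684
Total perimeter = 19.426

loops=2 perimeter=19.426


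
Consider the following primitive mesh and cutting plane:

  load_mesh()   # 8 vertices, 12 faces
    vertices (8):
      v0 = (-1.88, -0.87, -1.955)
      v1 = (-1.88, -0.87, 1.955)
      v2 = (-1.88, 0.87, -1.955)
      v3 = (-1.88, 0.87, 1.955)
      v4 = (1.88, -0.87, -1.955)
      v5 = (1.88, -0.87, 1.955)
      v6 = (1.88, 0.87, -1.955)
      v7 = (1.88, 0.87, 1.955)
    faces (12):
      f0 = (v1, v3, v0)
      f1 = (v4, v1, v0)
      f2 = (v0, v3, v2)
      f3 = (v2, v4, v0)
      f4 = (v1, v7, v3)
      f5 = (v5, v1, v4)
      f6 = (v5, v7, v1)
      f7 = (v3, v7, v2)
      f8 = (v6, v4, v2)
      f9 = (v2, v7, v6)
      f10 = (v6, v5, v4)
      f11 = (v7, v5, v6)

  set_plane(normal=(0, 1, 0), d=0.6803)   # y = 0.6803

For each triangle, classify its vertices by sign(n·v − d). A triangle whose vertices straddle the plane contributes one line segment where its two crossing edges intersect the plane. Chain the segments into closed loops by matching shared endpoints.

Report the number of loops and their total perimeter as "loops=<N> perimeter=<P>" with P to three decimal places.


Straddling triangles (8 of 12):
  (v1,v3,v0) [-+-] → (-1.88, 0.6803, 1.955)–(-1.88, 0.6803, 1.52872)  len=0.4263
  (v0,v3,v2) [-++] → (-1.88, 0.6803, 1.52872)–(-1.88, 0.6803, -1.955)  len=3.4837
  (v2,v4,v0) [+--] → (-1.47007, 0.6803, -1.955)–(-1.88, 0.6803, -1.955)  len=0.4099
  (v1,v7,v3) [-++] → (1.47007, 0.6803, 1.955)–(-1.88, 0.6803, 1.955)  len=3.3501
  (v5,v7,v1) [-+-] → (1.88, 0.6803, 1.955)–(1.47007, 0.6803, 1.955)  len=0.4099
  (v6,v4,v2) [+-+] → (1.88, 0.6803, -1.955)–(-1.47007, 0.6803, -1.955)  len=3.3501
  (v6,v5,v4) [+--] → (1.88, 0.6803, -1.52872)–(1.88, 0.6803, -1.955)  len=0.4263
  (v7,v5,v6) [+-+] → (1.88, 0.6803, 1.955)–(1.88, 0.6803, -1.52872)  len=3.4837

Chained into 1 loop(s):
  loop 1: 8 segments, perimeter = 15.3400
Total perimeter = 15.340

loops=1 perimeter=15.340


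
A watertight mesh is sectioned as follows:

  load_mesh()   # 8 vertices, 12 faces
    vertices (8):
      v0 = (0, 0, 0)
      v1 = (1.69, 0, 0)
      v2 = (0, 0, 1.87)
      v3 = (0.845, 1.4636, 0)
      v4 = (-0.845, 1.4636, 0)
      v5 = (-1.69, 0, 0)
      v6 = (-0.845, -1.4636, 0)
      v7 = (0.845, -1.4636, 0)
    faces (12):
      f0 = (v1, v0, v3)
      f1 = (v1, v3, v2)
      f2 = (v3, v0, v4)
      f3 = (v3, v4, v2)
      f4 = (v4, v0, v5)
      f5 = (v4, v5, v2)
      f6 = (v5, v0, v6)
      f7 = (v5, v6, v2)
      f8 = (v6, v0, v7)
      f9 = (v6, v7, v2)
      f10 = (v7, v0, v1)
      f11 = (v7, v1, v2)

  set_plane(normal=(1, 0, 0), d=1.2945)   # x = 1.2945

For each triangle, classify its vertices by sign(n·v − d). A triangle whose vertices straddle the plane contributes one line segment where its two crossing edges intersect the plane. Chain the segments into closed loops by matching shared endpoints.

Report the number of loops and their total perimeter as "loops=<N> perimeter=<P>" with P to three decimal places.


loops=1 perimeter=2.996

Straddling triangles (4 of 12):
  (v1,v0,v3) [+--] → (1.2945, 0, 0)–(1.2945, 0.685034, 0)  len=0.6850
  (v1,v3,v2) [+--] → (1.2945, 0.685034, 0)–(1.2945, 0, 0.437624)  len=0.8129
  (v7,v0,v1) [--+] → (1.2945, 0, 0)–(1.2945, -0.685034, 0)  len=0.6850
  (v7,v1,v2) [-+-] → (1.2945, -0.685034, 0)–(1.2945, 0, 0.437624)  len=0.8129

Chained into 1 loop(s):
  loop 1: 4 segments, perimeter = 2.9958
Total perimeter = 2.996


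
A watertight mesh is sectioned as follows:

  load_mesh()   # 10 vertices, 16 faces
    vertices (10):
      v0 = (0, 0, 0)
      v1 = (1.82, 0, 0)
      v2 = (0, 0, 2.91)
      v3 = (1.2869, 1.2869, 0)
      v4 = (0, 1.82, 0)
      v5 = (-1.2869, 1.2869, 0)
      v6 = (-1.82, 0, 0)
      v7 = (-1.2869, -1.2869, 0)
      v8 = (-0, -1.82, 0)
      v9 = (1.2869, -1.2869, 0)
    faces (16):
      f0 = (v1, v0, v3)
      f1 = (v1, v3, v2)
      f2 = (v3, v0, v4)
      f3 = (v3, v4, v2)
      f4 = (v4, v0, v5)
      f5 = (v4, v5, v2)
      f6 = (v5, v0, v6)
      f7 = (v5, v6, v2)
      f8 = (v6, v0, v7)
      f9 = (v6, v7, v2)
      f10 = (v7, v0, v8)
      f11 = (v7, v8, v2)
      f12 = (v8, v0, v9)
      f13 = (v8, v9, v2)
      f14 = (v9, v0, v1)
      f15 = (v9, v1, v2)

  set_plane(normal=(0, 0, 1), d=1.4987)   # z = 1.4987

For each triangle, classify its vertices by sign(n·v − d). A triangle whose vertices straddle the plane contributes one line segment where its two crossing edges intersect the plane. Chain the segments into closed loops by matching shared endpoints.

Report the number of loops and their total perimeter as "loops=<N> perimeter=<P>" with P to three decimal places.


Straddling triangles (8 of 16):
  (v1,v3,v2) [--+] → (0.624124, 0.624124, 1.4987)–(0.882669, 0, 1.4987)  len=0.6756
  (v3,v4,v2) [--+] → (0, 0.882669, 1.4987)–(0.624124, 0.624124, 1.4987)  len=0.6756
  (v4,v5,v2) [--+] → (-0.624124, 0.624124, 1.4987)–(0, 0.882669, 1.4987)  len=0.6756
  (v5,v6,v2) [--+] → (-0.882669, 0, 1.4987)–(-0.624124, 0.624124, 1.4987)  len=0.6756
  (v6,v7,v2) [--+] → (-0.624124, -0.624124, 1.4987)–(-0.882669, 0, 1.4987)  len=0.6756
  (v7,v8,v2) [--+] → (0, -0.882669, 1.4987)–(-0.624124, -0.624124, 1.4987)  len=0.6756
  (v8,v9,v2) [--+] → (0.624124, -0.624124, 1.4987)–(0, -0.882669, 1.4987)  len=0.6756
  (v9,v1,v2) [--+] → (0.882669, 0, 1.4987)–(0.624124, -0.624124, 1.4987)  len=0.6756

Chained into 1 loop(s):
  loop 1: 8 segments, perimeter = 5.4045
Total perimeter = 5.404

loops=1 perimeter=5.404


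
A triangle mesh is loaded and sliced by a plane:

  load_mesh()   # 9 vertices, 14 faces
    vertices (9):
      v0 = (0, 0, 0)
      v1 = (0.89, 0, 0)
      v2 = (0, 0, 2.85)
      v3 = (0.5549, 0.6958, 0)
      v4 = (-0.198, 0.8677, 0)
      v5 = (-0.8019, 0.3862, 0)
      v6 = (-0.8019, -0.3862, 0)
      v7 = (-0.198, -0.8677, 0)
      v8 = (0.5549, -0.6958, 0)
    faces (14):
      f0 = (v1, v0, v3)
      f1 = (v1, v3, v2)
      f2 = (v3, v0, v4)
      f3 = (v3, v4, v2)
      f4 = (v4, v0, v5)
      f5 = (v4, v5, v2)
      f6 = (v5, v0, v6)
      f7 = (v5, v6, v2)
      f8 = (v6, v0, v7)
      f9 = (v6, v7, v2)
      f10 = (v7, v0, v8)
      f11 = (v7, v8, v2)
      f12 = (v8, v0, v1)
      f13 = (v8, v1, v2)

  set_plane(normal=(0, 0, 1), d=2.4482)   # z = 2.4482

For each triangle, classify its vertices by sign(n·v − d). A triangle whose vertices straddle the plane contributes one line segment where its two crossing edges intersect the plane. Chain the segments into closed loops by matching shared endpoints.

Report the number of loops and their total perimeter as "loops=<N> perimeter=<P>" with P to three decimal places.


loops=1 perimeter=0.762

Straddling triangles (7 of 14):
  (v1,v3,v2) [--+] → (0.0782312, 0.0980956, 2.4482)–(0.125474, 0, 2.4482)  len=0.1089
  (v3,v4,v2) [--+] → (-0.0279145, 0.12233, 2.4482)–(0.0782312, 0.0980956, 2.4482)  len=0.1089
  (v4,v5,v2) [--+] → (-0.113054, 0.0544474, 2.4482)–(-0.0279145, 0.12233, 2.4482)  len=0.1089
  (v5,v6,v2) [--+] → (-0.113054, -0.0544474, 2.4482)–(-0.113054, 0.0544474, 2.4482)  len=0.1089
  (v6,v7,v2) [--+] → (-0.0279145, -0.12233, 2.4482)–(-0.113054, -0.0544474, 2.4482)  len=0.1089
  (v7,v8,v2) [--+] → (0.0782312, -0.0980956, 2.4482)–(-0.0279145, -0.12233, 2.4482)  len=0.1089
  (v8,v1,v2) [--+] → (0.125474, 0, 2.4482)–(0.0782312, -0.0980956, 2.4482)  len=0.1089

Chained into 1 loop(s):
  loop 1: 7 segments, perimeter = 0.7622
Total perimeter = 0.762


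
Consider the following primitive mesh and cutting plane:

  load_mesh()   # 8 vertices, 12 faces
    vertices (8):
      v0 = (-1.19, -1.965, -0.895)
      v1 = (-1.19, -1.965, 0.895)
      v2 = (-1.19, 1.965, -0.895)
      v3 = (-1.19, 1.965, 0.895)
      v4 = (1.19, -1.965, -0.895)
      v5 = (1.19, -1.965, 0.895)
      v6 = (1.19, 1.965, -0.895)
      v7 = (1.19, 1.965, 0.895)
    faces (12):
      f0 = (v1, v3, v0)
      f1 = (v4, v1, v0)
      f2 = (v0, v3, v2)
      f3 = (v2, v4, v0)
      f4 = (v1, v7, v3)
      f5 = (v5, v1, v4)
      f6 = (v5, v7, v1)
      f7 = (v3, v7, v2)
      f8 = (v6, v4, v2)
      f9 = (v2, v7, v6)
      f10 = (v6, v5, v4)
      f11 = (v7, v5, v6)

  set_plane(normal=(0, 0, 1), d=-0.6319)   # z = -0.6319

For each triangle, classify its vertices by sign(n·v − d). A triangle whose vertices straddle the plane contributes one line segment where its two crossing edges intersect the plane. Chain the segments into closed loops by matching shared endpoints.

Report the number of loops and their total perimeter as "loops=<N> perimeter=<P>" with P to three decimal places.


loops=1 perimeter=12.620

Straddling triangles (8 of 12):
  (v1,v3,v0) [++-] → (-1.19, -1.38736, -0.6319)–(-1.19, -1.965, -0.6319)  len=0.5776
  (v4,v1,v0) [-+-] → (0.84018, -1.965, -0.6319)–(-1.19, -1.965, -0.6319)  len=2.0302
  (v0,v3,v2) [-+-] → (-1.19, -1.38736, -0.6319)–(-1.19, 1.965, -0.6319)  len=3.3524
  (v5,v1,v4) [++-] → (0.84018, -1.965, -0.6319)–(1.19, -1.965, -0.6319)  len=0.3498
  (v3,v7,v2) [++-] → (-0.84018, 1.965, -0.6319)–(-1.19, 1.965, -0.6319)  len=0.3498
  (v2,v7,v6) [-+-] → (-0.84018, 1.965, -0.6319)–(1.19, 1.965, -0.6319)  len=2.0302
  (v6,v5,v4) [-+-] → (1.19, 1.38736, -0.6319)–(1.19, -1.965, -0.6319)  len=3.3524
  (v7,v5,v6) [++-] → (1.19, 1.38736, -0.6319)–(1.19, 1.965, -0.6319)  len=0.5776

Chained into 1 loop(s):
  loop 1: 8 segments, perimeter = 12.6200
Total perimeter = 12.620


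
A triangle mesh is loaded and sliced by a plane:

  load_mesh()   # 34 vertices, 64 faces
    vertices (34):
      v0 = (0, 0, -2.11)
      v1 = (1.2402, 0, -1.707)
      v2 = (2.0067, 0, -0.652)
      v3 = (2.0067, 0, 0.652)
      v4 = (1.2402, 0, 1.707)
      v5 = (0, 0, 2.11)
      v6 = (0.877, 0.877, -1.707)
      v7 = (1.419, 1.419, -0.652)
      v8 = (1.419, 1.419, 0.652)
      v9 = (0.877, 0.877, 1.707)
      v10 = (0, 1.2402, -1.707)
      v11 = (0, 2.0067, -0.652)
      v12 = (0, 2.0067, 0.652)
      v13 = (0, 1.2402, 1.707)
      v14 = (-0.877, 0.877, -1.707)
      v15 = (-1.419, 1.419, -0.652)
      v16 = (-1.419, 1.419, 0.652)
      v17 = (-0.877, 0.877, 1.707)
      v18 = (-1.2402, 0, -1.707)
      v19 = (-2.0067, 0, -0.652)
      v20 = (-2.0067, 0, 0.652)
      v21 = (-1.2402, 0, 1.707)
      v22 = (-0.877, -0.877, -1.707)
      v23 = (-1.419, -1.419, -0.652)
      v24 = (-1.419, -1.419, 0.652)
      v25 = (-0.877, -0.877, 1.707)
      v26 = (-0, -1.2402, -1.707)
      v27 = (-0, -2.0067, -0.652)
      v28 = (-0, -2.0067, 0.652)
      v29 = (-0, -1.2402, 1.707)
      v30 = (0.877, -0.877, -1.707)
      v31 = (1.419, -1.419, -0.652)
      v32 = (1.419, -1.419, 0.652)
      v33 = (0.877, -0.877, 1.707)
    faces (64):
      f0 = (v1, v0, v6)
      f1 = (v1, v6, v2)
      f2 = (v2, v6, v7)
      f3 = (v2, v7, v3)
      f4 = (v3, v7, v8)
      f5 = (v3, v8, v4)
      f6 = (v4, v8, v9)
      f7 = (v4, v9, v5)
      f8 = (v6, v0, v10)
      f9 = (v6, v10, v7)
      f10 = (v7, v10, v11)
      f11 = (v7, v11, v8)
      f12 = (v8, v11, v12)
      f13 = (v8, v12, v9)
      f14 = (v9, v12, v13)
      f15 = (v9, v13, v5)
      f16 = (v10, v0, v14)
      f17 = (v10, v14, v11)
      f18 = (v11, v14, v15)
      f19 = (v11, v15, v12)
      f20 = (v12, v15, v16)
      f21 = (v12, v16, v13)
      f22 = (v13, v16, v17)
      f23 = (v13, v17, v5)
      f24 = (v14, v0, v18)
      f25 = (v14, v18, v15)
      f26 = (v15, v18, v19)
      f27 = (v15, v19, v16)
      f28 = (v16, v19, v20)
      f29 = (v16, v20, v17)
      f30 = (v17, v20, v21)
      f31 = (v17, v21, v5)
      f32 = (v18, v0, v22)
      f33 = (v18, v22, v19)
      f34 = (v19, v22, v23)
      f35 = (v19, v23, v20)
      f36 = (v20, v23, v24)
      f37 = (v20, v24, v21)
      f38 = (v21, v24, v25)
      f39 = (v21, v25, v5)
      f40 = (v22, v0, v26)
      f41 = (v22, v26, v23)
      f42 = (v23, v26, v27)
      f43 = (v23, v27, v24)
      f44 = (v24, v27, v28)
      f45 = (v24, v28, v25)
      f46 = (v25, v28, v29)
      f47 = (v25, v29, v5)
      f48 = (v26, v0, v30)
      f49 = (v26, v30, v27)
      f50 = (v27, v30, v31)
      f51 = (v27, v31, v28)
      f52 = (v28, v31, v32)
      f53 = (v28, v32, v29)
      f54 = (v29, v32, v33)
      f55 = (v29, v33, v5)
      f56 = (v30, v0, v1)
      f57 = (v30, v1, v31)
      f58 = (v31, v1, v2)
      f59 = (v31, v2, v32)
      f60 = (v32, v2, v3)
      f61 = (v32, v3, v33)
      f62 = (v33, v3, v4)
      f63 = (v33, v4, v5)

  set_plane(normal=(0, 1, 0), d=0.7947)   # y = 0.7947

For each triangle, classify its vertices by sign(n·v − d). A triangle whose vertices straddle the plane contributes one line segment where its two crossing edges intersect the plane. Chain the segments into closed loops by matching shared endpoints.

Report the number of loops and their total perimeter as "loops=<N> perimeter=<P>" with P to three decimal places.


loops=1 perimeter=11.521

Straddling triangles (20 of 64):
  (v1,v0,v6) [--+] → (0.7947, 0.7947, -1.74482)–(0.911084, 0.7947, -1.707)  len=0.1224
  (v1,v6,v2) [-+-] → (0.911084, 0.7947, -1.707)–(0.983014, 0.7947, -1.608)  len=0.1224
  (v2,v6,v7) [-++] → (0.983014, 0.7947, -1.608)–(1.67756, 0.7947, -0.652)  len=1.1817
  (v2,v7,v3) [-+-] → (1.67756, 0.7947, -0.652)–(1.67756, 0.7947, -0.0782951)  len=0.5737
  (v3,v7,v8) [-++] → (1.67756, 0.7947, -0.0782951)–(1.67756, 0.7947, 0.652)  len=0.7303
  (v3,v8,v4) [-+-] → (1.67756, 0.7947, 0.652)–(1.34034, 0.7947, 1.11616)  len=0.5737
  (v4,v8,v9) [-++] → (1.34034, 0.7947, 1.11616)–(0.911084, 0.7947, 1.707)  len=0.7303
  (v4,v9,v5) [-+-] → (0.911084, 0.7947, 1.707)–(0.7947, 0.7947, 1.74482)  len=0.1224
  (v6,v0,v10) [+-+] → (0.7947, 0.7947, -1.74482)–(0, 0.7947, -1.85176)  len=0.8019
  (v9,v13,v5) [++-] → (0, 0.7947, 1.85176)–(0.7947, 0.7947, 1.74482)  len=0.8019
  (v10,v0,v14) [+-+] → (0, 0.7947, -1.85176)–(-0.7947, 0.7947, -1.74482)  len=0.8019
  (v13,v17,v5) [++-] → (-0.7947, 0.7947, 1.74482)–(0, 0.7947, 1.85176)  len=0.8019
  (v14,v0,v18) [+--] → (-0.7947, 0.7947, -1.74482)–(-0.911084, 0.7947, -1.707)  len=0.1224
  (v14,v18,v15) [+-+] → (-0.911084, 0.7947, -1.707)–(-1.34034, 0.7947, -1.11616)  len=0.7303
  (v15,v18,v19) [+--] → (-1.34034, 0.7947, -1.11616)–(-1.67756, 0.7947, -0.652)  len=0.5737
  (v15,v19,v16) [+-+] → (-1.67756, 0.7947, -0.652)–(-1.67756, 0.7947, 0.0782951)  len=0.7303
  (v16,v19,v20) [+--] → (-1.67756, 0.7947, 0.0782951)–(-1.67756, 0.7947, 0.652)  len=0.5737
  (v16,v20,v17) [+-+] → (-1.67756, 0.7947, 0.652)–(-0.983014, 0.7947, 1.608)  len=1.1817
  (v17,v20,v21) [+--] → (-0.983014, 0.7947, 1.608)–(-0.911084, 0.7947, 1.707)  len=0.1224
  (v17,v21,v5) [+--] → (-0.911084, 0.7947, 1.707)–(-0.7947, 0.7947, 1.74482)  len=0.1224

Chained into 1 loop(s):
  loop 1: 20 segments, perimeter = 11.5211
Total perimeter = 11.521


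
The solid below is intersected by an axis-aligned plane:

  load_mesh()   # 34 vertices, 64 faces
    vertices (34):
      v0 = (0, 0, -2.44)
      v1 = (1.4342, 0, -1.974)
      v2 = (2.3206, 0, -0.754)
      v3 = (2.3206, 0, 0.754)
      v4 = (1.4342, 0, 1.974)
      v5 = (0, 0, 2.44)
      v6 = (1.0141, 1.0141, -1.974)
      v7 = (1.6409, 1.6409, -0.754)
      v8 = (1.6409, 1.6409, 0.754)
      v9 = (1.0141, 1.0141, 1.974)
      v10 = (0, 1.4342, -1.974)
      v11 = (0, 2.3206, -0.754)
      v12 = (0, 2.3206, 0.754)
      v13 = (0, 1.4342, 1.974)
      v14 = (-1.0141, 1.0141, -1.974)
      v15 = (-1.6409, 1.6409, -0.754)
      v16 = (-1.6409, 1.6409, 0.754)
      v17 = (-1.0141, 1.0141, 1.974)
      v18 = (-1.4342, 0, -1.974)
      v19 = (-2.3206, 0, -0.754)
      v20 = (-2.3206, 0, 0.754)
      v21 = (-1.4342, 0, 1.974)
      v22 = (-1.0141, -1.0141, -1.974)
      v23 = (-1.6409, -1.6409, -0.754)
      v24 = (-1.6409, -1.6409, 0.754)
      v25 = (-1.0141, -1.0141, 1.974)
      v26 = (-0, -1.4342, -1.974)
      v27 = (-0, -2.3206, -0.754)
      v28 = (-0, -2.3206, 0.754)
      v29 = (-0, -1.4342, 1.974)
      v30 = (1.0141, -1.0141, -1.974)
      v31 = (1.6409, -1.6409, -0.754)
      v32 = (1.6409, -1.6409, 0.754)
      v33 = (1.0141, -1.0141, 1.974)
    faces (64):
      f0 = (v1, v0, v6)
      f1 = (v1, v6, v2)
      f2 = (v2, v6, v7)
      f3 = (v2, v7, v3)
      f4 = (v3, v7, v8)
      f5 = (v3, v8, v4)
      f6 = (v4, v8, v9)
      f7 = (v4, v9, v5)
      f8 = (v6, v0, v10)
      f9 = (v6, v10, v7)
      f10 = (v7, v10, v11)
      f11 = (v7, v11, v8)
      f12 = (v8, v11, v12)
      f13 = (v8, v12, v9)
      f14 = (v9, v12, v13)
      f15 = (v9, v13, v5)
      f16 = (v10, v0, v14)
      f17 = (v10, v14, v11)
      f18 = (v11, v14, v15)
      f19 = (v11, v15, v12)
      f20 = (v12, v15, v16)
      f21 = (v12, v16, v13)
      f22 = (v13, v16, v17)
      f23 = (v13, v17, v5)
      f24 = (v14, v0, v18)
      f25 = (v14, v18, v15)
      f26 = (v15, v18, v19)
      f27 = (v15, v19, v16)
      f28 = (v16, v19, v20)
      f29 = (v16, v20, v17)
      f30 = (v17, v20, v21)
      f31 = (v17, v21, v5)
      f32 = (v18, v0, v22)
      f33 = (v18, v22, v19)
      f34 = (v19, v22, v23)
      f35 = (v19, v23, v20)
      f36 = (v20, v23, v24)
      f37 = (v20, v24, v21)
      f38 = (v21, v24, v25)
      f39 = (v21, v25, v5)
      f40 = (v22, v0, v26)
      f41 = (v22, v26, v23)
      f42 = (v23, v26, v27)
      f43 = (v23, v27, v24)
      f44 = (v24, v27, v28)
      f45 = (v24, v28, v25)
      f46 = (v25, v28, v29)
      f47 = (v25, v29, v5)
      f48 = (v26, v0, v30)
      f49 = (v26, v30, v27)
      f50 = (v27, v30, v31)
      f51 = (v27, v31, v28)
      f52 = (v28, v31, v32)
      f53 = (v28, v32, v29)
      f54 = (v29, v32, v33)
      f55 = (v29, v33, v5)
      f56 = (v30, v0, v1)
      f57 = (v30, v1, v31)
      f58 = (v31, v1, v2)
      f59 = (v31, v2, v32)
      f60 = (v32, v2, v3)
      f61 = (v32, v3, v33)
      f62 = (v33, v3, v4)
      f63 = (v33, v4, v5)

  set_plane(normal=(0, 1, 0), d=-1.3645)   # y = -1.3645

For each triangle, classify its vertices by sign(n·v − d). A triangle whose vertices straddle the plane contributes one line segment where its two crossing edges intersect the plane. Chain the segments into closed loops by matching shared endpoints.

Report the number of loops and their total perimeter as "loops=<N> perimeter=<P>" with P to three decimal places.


Straddling triangles (20 of 64):
  (v19,v22,v23) [++-] → (-1.3645, -1.3645, -1.29198)–(-1.75539, -1.3645, -0.754)  len=0.6650
  (v19,v23,v20) [+-+] → (-1.75539, -1.3645, -0.754)–(-1.75539, -1.3645, -0.499986)  len=0.2540
  (v20,v23,v24) [+--] → (-1.75539, -1.3645, -0.499986)–(-1.75539, -1.3645, 0.754)  len=1.2540
  (v20,v24,v21) [+-+] → (-1.75539, -1.3645, 0.754)–(-1.60608, -1.3645, 0.959502)  len=0.2540
  (v21,v24,v25) [+-+] → (-1.60608, -1.3645, 0.959502)–(-1.3645, -1.3645, 1.29198)  len=0.4110
  (v22,v0,v26) [++-] → (0, -1.3645, -1.99665)–(-0.168252, -1.3645, -1.974)  len=0.1698
  (v22,v26,v23) [+--] → (-0.168252, -1.3645, -1.974)–(-1.3645, -1.3645, -1.29198)  len=1.3770
  (v24,v28,v25) [--+] → (-0.742121, -1.3645, 1.6468)–(-1.3645, -1.3645, 1.29198)  len=0.7164
  (v25,v28,v29) [+--] → (-0.742121, -1.3645, 1.6468)–(-0.168252, -1.3645, 1.974)  len=0.6606
  (v25,v29,v5) [+-+] → (-0.168252, -1.3645, 1.974)–(0, -1.3645, 1.99665)  len=0.1698
  (v26,v0,v30) [-++] → (0, -1.3645, -1.99665)–(0.168252, -1.3645, -1.974)  len=0.1698
  (v26,v30,v27) [-+-] → (0.168252, -1.3645, -1.974)–(0.742121, -1.3645, -1.6468)  len=0.6606
  (v27,v30,v31) [-+-] → (0.742121, -1.3645, -1.6468)–(1.3645, -1.3645, -1.29198)  len=0.7164
  (v29,v32,v33) [--+] → (1.3645, -1.3645, 1.29198)–(0.168252, -1.3645, 1.974)  len=1.3770
  (v29,v33,v5) [-++] → (0.168252, -1.3645, 1.974)–(0, -1.3645, 1.99665)  len=0.1698
  (v30,v1,v31) [++-] → (1.60608, -1.3645, -0.959502)–(1.3645, -1.3645, -1.29198)  len=0.4110
  (v31,v1,v2) [-++] → (1.60608, -1.3645, -0.959502)–(1.75539, -1.3645, -0.754)  len=0.2540
  (v31,v2,v32) [-+-] → (1.75539, -1.3645, -0.754)–(1.75539, -1.3645, 0.499986)  len=1.2540
  (v32,v2,v3) [-++] → (1.75539, -1.3645, 0.499986)–(1.75539, -1.3645, 0.754)  len=0.2540
  (v32,v3,v33) [-++] → (1.75539, -1.3645, 0.754)–(1.3645, -1.3645, 1.29198)  len=0.6650

Chained into 1 loop(s):
  loop 1: 20 segments, perimeter = 11.8631
Total perimeter = 11.863

loops=1 perimeter=11.863


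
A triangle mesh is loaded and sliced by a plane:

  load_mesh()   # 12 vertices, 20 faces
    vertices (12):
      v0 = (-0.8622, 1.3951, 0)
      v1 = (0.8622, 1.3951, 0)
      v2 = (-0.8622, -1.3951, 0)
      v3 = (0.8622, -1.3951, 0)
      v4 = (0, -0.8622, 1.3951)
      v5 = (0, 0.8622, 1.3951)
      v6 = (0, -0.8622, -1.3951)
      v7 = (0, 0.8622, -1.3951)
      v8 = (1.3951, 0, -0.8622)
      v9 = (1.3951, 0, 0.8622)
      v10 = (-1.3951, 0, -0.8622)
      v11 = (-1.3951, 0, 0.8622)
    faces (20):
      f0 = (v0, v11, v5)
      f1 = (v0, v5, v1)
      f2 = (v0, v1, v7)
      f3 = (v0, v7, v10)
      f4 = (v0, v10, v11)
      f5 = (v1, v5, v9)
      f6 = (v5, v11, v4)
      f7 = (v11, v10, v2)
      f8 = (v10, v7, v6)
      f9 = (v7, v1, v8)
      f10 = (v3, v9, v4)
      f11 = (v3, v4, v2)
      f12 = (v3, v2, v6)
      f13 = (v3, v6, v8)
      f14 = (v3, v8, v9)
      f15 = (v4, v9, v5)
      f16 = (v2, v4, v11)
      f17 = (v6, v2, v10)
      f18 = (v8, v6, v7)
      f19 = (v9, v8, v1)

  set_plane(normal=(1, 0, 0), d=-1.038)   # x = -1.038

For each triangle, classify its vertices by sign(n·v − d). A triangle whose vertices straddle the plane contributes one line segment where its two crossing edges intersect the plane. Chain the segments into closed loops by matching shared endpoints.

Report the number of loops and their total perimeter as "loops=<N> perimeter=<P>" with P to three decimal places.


Straddling triangles (8 of 20):
  (v0,v11,v5) [+-+] → (-1.038, 0.934866, 0.284434)–(-1.038, 0.220695, 0.998605)  len=1.0100
  (v0,v7,v10) [++-] → (-1.038, 0.220695, -0.998605)–(-1.038, 0.934866, -0.284434)  len=1.0100
  (v0,v10,v11) [+--] → (-1.038, 0.934866, -0.284434)–(-1.038, 0.934866, 0.284434)  len=0.5689
  (v5,v11,v4) [+-+] → (-1.038, 0.220695, 0.998605)–(-1.038, -0.220695, 0.998605)  len=0.4414
  (v11,v10,v2) [--+] → (-1.038, -0.934866, -0.284434)–(-1.038, -0.934866, 0.284434)  len=0.5689
  (v10,v7,v6) [-++] → (-1.038, 0.220695, -0.998605)–(-1.038, -0.220695, -0.998605)  len=0.4414
  (v2,v4,v11) [++-] → (-1.038, -0.220695, 0.998605)–(-1.038, -0.934866, 0.284434)  len=1.0100
  (v6,v2,v10) [++-] → (-1.038, -0.934866, -0.284434)–(-1.038, -0.220695, -0.998605)  len=1.0100

Chained into 1 loop(s):
  loop 1: 8 segments, perimeter = 6.0605
Total perimeter = 6.060

loops=1 perimeter=6.060


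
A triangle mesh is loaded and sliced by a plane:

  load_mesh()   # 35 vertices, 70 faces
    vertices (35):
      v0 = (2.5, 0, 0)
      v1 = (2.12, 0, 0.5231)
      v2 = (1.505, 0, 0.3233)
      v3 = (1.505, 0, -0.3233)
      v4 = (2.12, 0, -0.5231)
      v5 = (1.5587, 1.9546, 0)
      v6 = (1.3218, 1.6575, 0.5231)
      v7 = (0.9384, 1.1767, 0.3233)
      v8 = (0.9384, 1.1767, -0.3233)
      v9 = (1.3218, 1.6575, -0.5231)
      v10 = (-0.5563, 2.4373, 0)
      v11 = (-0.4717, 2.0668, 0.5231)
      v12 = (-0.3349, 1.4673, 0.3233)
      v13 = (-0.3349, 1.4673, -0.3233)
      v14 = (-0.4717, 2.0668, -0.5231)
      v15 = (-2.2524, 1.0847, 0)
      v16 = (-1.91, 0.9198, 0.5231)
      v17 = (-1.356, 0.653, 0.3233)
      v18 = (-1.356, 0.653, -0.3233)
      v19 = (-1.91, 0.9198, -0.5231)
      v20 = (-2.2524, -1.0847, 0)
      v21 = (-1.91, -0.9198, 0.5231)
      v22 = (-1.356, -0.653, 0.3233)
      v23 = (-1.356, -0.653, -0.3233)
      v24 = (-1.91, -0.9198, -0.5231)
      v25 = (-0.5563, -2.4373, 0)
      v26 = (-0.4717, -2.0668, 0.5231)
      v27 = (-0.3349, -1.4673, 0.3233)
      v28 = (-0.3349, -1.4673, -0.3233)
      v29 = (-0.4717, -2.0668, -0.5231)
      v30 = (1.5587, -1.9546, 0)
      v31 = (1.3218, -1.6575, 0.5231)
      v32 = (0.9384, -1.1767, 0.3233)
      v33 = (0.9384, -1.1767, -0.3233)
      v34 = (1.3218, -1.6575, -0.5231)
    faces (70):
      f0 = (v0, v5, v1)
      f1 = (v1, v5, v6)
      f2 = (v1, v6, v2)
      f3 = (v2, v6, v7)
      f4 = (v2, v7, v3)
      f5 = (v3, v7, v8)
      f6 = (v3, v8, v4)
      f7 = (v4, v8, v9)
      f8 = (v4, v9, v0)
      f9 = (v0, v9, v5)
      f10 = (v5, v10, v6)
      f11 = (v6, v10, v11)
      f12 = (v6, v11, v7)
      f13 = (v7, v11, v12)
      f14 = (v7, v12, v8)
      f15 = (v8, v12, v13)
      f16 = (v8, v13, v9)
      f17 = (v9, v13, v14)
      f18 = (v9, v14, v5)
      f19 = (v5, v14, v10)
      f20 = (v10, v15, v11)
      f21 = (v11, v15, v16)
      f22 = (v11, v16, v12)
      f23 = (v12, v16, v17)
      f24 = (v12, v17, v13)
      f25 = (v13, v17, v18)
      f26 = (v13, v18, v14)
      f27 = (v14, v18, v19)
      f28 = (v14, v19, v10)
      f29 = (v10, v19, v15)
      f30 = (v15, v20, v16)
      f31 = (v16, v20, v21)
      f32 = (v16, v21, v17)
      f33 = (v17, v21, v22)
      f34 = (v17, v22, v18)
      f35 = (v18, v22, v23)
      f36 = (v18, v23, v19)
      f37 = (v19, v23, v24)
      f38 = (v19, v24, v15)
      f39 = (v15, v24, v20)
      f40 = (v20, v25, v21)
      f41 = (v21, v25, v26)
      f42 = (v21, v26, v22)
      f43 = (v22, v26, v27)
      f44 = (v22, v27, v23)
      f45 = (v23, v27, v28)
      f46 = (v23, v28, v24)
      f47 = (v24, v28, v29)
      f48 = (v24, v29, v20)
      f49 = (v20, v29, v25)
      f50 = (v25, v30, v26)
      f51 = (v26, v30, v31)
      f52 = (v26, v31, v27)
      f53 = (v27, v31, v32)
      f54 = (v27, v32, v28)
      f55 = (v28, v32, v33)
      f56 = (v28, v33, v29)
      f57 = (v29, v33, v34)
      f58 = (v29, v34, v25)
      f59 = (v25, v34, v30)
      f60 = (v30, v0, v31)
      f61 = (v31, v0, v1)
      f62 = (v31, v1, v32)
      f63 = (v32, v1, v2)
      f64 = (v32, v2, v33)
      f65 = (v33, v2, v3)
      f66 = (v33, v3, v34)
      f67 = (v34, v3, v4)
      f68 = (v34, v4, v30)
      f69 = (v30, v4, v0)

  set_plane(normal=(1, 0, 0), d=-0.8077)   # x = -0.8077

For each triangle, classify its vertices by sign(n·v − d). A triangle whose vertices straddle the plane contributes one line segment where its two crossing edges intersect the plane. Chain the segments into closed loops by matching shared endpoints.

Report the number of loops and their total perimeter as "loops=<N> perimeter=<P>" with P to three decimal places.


loops=2 perimeter=6.967

Straddling triangles (20 of 70):
  (v10,v15,v11) [+-+] → (-0.8077, 2.23681, 0)–(-0.8077, 1.88149, 0.424396)  len=0.5535
  (v11,v15,v16) [+--] → (-0.8077, 1.88149, 0.424396)–(-0.8077, 1.79885, 0.5231)  len=0.1287
  (v11,v16,v12) [+-+] → (-0.8077, 1.79885, 0.5231)–(-0.8077, 1.30296, 0.383274)  len=0.5152
  (v12,v16,v17) [+--] → (-0.8077, 1.30296, 0.383274)–(-0.8077, 1.09025, 0.3233)  len=0.2210
  (v12,v17,v13) [+-+] → (-0.8077, 1.09025, 0.3233)–(-0.8077, 1.09025, -0.0239048)  len=0.3472
  (v13,v17,v18) [+--] → (-0.8077, 1.09025, -0.0239048)–(-0.8077, 1.09025, -0.3233)  len=0.2994
  (v13,v18,v14) [+-+] → (-0.8077, 1.09025, -0.3233)–(-0.8077, 1.52961, -0.447184)  len=0.4565
  (v14,v18,v19) [+--] → (-0.8077, 1.52961, -0.447184)–(-0.8077, 1.79885, -0.5231)  len=0.2797
  (v14,v19,v10) [+-+] → (-0.8077, 1.79885, -0.5231)–(-0.8077, 2.15548, -0.0971466)  len=0.5555
  (v10,v19,v15) [+--] → (-0.8077, 2.15548, -0.0971466)–(-0.8077, 2.23681, 0)  len=0.1267
  (v20,v25,v21) [-+-] → (-0.8077, -2.23681, 0)–(-0.8077, -2.15548, 0.0971466)  len=0.1267
  (v21,v25,v26) [-++] → (-0.8077, -2.15548, 0.0971466)–(-0.8077, -1.79885, 0.5231)  len=0.5555
  (v21,v26,v22) [-+-] → (-0.8077, -1.79885, 0.5231)–(-0.8077, -1.52961, 0.447184)  len=0.2797
  (v22,v26,v27) [-++] → (-0.8077, -1.52961, 0.447184)–(-0.8077, -1.09025, 0.3233)  len=0.4565
  (v22,v27,v23) [-+-] → (-0.8077, -1.09025, 0.3233)–(-0.8077, -1.09025, 0.0239048)  len=0.2994
  (v23,v27,v28) [-++] → (-0.8077, -1.09025, 0.0239048)–(-0.8077, -1.09025, -0.3233)  len=0.3472
  (v23,v28,v24) [-+-] → (-0.8077, -1.09025, -0.3233)–(-0.8077, -1.30296, -0.383274)  len=0.2210
  (v24,v28,v29) [-++] → (-0.8077, -1.30296, -0.383274)–(-0.8077, -1.79885, -0.5231)  len=0.5152
  (v24,v29,v20) [-+-] → (-0.8077, -1.79885, -0.5231)–(-0.8077, -1.88149, -0.424396)  len=0.1287
  (v20,v29,v25) [-++] → (-0.8077, -1.88149, -0.424396)–(-0.8077, -2.23681, 0)  len=0.5535

Chained into 2 loop(s):
  loop 1: 10 segments, perimeter = 3.4835
  loop 2: 10 segments, perimeter = 3.4835
Total perimeter = 6.967


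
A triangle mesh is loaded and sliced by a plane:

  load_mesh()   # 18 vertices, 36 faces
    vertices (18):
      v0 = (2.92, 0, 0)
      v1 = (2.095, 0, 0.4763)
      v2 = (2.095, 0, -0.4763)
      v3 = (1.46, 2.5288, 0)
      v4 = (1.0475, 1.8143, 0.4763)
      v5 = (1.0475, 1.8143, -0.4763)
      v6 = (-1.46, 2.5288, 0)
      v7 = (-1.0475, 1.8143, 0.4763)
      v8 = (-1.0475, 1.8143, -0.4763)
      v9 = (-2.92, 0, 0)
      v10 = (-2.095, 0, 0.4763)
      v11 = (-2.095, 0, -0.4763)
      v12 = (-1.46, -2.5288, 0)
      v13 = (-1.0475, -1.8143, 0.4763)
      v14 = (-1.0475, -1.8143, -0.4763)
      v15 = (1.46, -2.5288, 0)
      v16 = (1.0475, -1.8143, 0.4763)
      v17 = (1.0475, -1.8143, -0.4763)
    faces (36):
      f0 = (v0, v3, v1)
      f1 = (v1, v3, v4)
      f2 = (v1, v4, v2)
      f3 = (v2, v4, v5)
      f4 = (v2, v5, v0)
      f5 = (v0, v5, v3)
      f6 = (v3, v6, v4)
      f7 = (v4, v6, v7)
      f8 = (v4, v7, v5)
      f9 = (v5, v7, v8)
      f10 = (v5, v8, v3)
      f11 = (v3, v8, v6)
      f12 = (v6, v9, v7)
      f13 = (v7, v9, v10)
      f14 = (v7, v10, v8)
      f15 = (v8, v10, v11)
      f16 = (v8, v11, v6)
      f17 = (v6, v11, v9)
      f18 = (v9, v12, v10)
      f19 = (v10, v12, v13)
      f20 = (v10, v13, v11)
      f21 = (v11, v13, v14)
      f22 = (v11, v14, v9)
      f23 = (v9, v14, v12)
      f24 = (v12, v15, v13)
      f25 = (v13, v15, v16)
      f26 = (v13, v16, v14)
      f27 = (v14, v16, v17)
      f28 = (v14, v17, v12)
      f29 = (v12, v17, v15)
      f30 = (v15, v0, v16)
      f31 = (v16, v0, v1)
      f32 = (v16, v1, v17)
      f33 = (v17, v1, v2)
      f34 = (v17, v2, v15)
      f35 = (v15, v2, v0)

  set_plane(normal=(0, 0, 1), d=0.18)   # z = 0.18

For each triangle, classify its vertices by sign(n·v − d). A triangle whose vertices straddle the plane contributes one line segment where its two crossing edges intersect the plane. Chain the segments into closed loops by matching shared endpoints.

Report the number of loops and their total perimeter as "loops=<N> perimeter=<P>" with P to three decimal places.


loops=2 perimeter=28.219

Straddling triangles (24 of 36):
  (v0,v3,v1) [--+] → (1.69997, 1.57313, 0.18)–(2.60822, 0, 0.18)  len=1.8165
  (v1,v3,v4) [+-+] → (1.69997, 1.57313, 0.18)–(1.30411, 2.25878, 0.18)  len=0.7917
  (v1,v4,v2) [++-] → (1.37332, 1.24997, 0.18)–(2.095, 0, 0.18)  len=1.4434
  (v2,v4,v5) [-+-] → (1.37332, 1.24997, 0.18)–(1.0475, 1.8143, 0.18)  len=0.6516
  (v3,v6,v4) [--+] → (-0.512383, 2.25878, 0.18)–(1.30411, 2.25878, 0.18)  len=1.8165
  (v4,v6,v7) [+-+] → (-0.512383, 2.25878, 0.18)–(-1.30411, 2.25878, 0.18)  len=0.7917
  (v4,v7,v5) [++-] → (-0.395864, 1.8143, 0.18)–(1.0475, 1.8143, 0.18)  len=1.4434
  (v5,v7,v8) [-+-] → (-0.395864, 1.8143, 0.18)–(-1.0475, 1.8143, 0.18)  len=0.6516
  (v6,v9,v7) [--+] → (-2.21236, 0.685648, 0.18)–(-1.30411, 2.25878, 0.18)  len=1.8165
  (v7,v9,v10) [+-+] → (-2.21236, 0.685648, 0.18)–(-2.60822, 0, 0.18)  len=0.7917
  (v7,v10,v8) [++-] → (-1.76918, 0.564326, 0.18)–(-1.0475, 1.8143, 0.18)  len=1.4434
  (v8,v10,v11) [-+-] → (-1.76918, 0.564326, 0.18)–(-2.095, 0, 0.18)  len=0.6516
  (v9,v12,v10) [--+] → (-1.69997, -1.57313, 0.18)–(-2.60822, 0, 0.18)  len=1.8165
  (v10,v12,v13) [+-+] → (-1.69997, -1.57313, 0.18)–(-1.30411, -2.25878, 0.18)  len=0.7917
  (v10,v13,v11) [++-] → (-1.37332, -1.24997, 0.18)–(-2.095, 0, 0.18)  len=1.4434
  (v11,v13,v14) [-+-] → (-1.37332, -1.24997, 0.18)–(-1.0475, -1.8143, 0.18)  len=0.6516
  (v12,v15,v13) [--+] → (0.512383, -2.25878, 0.18)–(-1.30411, -2.25878, 0.18)  len=1.8165
  (v13,v15,v16) [+-+] → (0.512383, -2.25878, 0.18)–(1.30411, -2.25878, 0.18)  len=0.7917
  (v13,v16,v14) [++-] → (0.395864, -1.8143, 0.18)–(-1.0475, -1.8143, 0.18)  len=1.4434
  (v14,v16,v17) [-+-] → (0.395864, -1.8143, 0.18)–(1.0475, -1.8143, 0.18)  len=0.6516
  (v15,v0,v16) [--+] → (2.21236, -0.685648, 0.18)–(1.30411, -2.25878, 0.18)  len=1.8165
  (v16,v0,v1) [+-+] → (2.21236, -0.685648, 0.18)–(2.60822, 0, 0.18)  len=0.7917
  (v16,v1,v17) [++-] → (1.76918, -0.564326, 0.18)–(1.0475, -1.8143, 0.18)  len=1.4434
  (v17,v1,v2) [-+-] → (1.76918, -0.564326, 0.18)–(2.095, 0, 0.18)  len=0.6516

Chained into 2 loop(s):
  loop 1: 12 segments, perimeter = 15.6493
  loop 2: 12 segments, perimeter = 12.5699
Total perimeter = 28.219
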